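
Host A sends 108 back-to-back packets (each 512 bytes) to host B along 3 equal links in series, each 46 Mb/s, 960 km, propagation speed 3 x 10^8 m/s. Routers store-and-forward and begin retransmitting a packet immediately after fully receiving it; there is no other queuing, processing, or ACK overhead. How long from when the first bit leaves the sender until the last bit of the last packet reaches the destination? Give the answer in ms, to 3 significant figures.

19.4 ms

Per-hop transmission t_tx = L/R = 4096/46000000 = 0.0890435 ms.
Per-hop propagation t_prop = 960000/300000000 = 3.2 ms.
Pipeline fill: first packet needs 3·t_tx to clear all hops; remaining 107 packets each add one t_tx.
Total = (3+108-1)·t_tx + 3·t_prop = 110·0.0890435 + 3·3.2 = 19.4 ms.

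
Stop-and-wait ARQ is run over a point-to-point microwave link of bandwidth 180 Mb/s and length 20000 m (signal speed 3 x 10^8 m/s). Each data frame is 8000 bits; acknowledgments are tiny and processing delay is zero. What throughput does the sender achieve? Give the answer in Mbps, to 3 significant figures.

t_tx = L/R = 8000/180000000 = 4.44444e-05 s.
t_prop = 20000/300000000 = 6.66667e-05 s; RTT = 0.000133333 s.
Cycle = t_tx + RTT = 0.000177778 s.
Throughput = L / cycle = 8000 / 0.000177778 = 45.0 Mbps.

45.0 Mbps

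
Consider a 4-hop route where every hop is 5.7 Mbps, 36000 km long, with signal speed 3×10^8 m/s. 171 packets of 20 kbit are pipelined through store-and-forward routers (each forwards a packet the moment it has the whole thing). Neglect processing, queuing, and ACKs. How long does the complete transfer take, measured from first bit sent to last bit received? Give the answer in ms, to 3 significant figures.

Per-hop transmission t_tx = L/R = 20000/5700000 = 3.50877 ms.
Per-hop propagation t_prop = 36000000/300000000 = 120 ms.
Pipeline fill: first packet needs 4·t_tx to clear all hops; remaining 170 packets each add one t_tx.
Total = (4+171-1)·t_tx + 4·t_prop = 174·3.50877 + 4·120 = 1090 ms.

1090 ms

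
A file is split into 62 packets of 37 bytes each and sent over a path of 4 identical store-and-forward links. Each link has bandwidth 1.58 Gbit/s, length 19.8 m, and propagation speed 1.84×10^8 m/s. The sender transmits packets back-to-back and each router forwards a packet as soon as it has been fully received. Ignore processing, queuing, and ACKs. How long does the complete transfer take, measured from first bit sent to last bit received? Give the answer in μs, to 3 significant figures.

12.6 μs

Per-hop transmission t_tx = L/R = 296/1580000000 = 0.187342 μs.
Per-hop propagation t_prop = 19.8/184000000 = 0.107609 μs.
Pipeline fill: first packet needs 4·t_tx to clear all hops; remaining 61 packets each add one t_tx.
Total = (4+62-1)·t_tx + 4·t_prop = 65·0.187342 + 4·0.107609 = 12.6 μs.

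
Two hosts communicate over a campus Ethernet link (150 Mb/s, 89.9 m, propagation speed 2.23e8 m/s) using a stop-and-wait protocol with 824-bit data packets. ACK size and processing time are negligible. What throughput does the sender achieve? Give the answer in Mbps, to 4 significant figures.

t_tx = L/R = 824/150000000 = 5.49333e-06 s.
t_prop = 89.9/223000000 = 4.03139e-07 s; RTT = 8.06278e-07 s.
Cycle = t_tx + RTT = 6.29961e-06 s.
Throughput = L / cycle = 824 / 6.29961e-06 = 130.8 Mbps.

130.8 Mbps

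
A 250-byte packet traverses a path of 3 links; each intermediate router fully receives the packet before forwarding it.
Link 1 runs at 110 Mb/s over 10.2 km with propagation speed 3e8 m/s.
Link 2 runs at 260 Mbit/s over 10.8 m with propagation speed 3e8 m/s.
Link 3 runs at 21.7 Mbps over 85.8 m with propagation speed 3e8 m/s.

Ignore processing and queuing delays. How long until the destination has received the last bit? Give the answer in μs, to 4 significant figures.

L = 250 × 8 = 2000 bits.
Transmission delays (L/R per hop): 18.1818, 7.69231, 92.1659 μs; sum = 118.04 μs.
Propagation delays (d/s per hop): 34, 0.036, 0.286 μs; sum = 34.322 μs.
End-to-end = 152.4 μs.

152.4 μs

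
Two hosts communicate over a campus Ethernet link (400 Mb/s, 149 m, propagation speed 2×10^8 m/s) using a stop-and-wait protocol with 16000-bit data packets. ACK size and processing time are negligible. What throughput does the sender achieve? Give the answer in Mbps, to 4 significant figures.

t_tx = L/R = 16000/400000000 = 4e-05 s.
t_prop = 149/200000000 = 7.45e-07 s; RTT = 1.49e-06 s.
Cycle = t_tx + RTT = 4.149e-05 s.
Throughput = L / cycle = 16000 / 4.149e-05 = 385.6 Mbps.

385.6 Mbps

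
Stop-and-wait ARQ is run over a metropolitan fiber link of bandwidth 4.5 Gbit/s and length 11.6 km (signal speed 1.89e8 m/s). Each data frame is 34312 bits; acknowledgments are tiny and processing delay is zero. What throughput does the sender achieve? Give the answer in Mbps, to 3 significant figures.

t_tx = L/R = 34312/4500000000 = 7.62489e-06 s.
t_prop = 11600/189000000 = 6.13757e-05 s; RTT = 0.000122751 s.
Cycle = t_tx + RTT = 0.000130376 s.
Throughput = L / cycle = 34312 / 0.000130376 = 263 Mbps.

263 Mbps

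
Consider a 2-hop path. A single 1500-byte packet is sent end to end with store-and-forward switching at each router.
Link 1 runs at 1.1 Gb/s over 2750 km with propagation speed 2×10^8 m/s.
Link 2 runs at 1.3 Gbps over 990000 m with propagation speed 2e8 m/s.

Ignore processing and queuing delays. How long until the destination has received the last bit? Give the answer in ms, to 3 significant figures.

18.7 ms

L = 1500 × 8 = 12000 bits.
Transmission delays (L/R per hop): 0.0109091, 0.00923077 ms; sum = 0.0201399 ms.
Propagation delays (d/s per hop): 13.75, 4.95 ms; sum = 18.7 ms.
End-to-end = 18.7 ms.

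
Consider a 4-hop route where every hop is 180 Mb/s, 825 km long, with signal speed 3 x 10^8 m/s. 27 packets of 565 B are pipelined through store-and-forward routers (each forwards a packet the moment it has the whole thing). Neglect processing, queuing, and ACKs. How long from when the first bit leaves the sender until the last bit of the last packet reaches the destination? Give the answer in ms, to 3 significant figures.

11.8 ms

Per-hop transmission t_tx = L/R = 4520/180000000 = 0.0251111 ms.
Per-hop propagation t_prop = 825000/300000000 = 2.75 ms.
Pipeline fill: first packet needs 4·t_tx to clear all hops; remaining 26 packets each add one t_tx.
Total = (4+27-1)·t_tx + 4·t_prop = 30·0.0251111 + 4·2.75 = 11.8 ms.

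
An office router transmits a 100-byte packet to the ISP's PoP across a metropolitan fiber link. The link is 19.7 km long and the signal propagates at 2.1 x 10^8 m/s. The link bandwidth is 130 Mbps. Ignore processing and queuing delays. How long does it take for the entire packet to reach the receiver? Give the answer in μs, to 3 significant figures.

100 μs

L = 100 × 8 = 800 bits.
Transmission delay = L/R = 800 / 130000000 = 6.15385 μs.
Propagation delay = d/s = 19700 m / 210000000 m/s = 93.8095 μs.
Total = 100 μs.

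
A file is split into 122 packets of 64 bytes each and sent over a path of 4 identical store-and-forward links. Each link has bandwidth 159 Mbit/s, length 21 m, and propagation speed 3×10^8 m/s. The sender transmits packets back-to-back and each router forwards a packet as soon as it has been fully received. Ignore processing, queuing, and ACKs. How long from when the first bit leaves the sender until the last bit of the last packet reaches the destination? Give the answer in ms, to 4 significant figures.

0.4028 ms

Per-hop transmission t_tx = L/R = 512/159000000 = 0.00322013 ms.
Per-hop propagation t_prop = 21/300000000 = 7e-05 ms.
Pipeline fill: first packet needs 4·t_tx to clear all hops; remaining 121 packets each add one t_tx.
Total = (4+122-1)·t_tx + 4·t_prop = 125·0.00322013 + 4·7e-05 = 0.4028 ms.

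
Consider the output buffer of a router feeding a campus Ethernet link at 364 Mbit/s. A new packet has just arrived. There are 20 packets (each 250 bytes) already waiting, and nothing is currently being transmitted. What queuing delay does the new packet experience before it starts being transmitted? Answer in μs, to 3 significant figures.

110 μs

Each queued packet: L/R = 2000/364000000 = 5.49451 μs.
20 queued → 109.89 μs.
Queuing delay = 110 μs.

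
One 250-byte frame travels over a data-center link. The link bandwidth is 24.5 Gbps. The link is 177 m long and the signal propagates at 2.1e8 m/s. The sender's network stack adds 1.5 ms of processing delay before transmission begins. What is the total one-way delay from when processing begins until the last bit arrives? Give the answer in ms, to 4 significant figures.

L = 250 × 8 = 2000 bits.
Transmission delay = L/R = 2000 / 24500000000 = 8.16327e-05 ms.
Propagation delay = d/s = 177 m / 210000000 m/s = 0.000842857 ms.
Plus processing delay 1.5 ms = 1.5 ms.
Total = 1.501 ms.

1.501 ms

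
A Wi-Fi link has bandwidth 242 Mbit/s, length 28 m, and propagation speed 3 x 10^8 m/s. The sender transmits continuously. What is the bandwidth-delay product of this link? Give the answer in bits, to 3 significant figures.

Propagation delay = 28 / 300000000 = 9.33333e-08 s.
BDP = R × t_prop = 242000000 × 9.33333e-08 = 22.5867 bits.

22.6 bits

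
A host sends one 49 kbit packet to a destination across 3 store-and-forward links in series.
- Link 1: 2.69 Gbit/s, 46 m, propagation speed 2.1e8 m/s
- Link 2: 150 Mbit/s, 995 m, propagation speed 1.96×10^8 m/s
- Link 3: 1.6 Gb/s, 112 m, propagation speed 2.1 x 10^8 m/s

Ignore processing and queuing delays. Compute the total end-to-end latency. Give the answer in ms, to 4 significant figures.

0.3813 ms

L = 49000 bits.
Transmission delays (L/R per hop): 0.0182156, 0.326667, 0.030625 ms; sum = 0.375507 ms.
Propagation delays (d/s per hop): 0.000219048, 0.00507653, 0.000533333 ms; sum = 0.00582891 ms.
End-to-end = 0.3813 ms.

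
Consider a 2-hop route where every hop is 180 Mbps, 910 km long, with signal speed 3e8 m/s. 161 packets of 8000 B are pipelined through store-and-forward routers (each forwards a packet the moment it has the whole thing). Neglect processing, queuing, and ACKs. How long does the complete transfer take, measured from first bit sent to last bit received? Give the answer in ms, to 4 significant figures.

63.67 ms

Per-hop transmission t_tx = L/R = 64000/180000000 = 0.355556 ms.
Per-hop propagation t_prop = 910000/300000000 = 3.03333 ms.
Pipeline fill: first packet needs 2·t_tx to clear all hops; remaining 160 packets each add one t_tx.
Total = (2+161-1)·t_tx + 2·t_prop = 162·0.355556 + 2·3.03333 = 63.67 ms.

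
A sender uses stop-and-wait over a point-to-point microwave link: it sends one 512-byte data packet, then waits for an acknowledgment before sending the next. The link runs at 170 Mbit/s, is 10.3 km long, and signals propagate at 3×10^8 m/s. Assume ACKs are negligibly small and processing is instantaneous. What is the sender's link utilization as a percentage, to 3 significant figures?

t_tx = L/R = 4096/170000000 = 2.40941e-05 s.
t_prop = 10300/300000000 = 3.43333e-05 s; RTT = 6.86667e-05 s.
Cycle = t_tx + RTT = 9.27608e-05 s.
Utilization = t_tx / cycle = 2.40941e-05/9.27608e-05 = 26.0 %.

26.0 %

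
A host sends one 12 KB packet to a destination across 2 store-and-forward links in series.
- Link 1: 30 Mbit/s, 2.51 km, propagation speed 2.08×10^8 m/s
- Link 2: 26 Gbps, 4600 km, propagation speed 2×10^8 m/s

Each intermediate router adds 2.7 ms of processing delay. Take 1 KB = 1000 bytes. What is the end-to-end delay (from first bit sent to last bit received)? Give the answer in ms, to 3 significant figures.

L = 96000 bits.
Transmission delays (L/R per hop): 3.2, 0.00369231 ms; sum = 3.20369 ms.
Propagation delays (d/s per hop): 0.0120673, 23 ms; sum = 23.0121 ms.
Processing at 1 router(s): 1 × 2.7 ms = 2.7 ms.
End-to-end = 28.9 ms.

28.9 ms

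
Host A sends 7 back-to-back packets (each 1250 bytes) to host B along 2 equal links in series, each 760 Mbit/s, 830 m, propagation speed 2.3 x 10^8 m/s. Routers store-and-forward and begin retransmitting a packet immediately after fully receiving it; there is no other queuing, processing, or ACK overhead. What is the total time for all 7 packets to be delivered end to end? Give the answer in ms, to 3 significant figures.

0.112 ms

Per-hop transmission t_tx = L/R = 10000/760000000 = 0.0131579 ms.
Per-hop propagation t_prop = 830/2.3e+08 = 0.0036087 ms.
Pipeline fill: first packet needs 2·t_tx to clear all hops; remaining 6 packets each add one t_tx.
Total = (2+7-1)·t_tx + 2·t_prop = 8·0.0131579 + 2·0.0036087 = 0.112 ms.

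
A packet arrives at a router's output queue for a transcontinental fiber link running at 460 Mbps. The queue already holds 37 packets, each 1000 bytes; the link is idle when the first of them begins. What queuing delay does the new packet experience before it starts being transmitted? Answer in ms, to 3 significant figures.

Each queued packet: L/R = 8000/460000000 = 0.0173913 ms.
37 queued → 0.643478 ms.
Queuing delay = 0.643 ms.

0.643 ms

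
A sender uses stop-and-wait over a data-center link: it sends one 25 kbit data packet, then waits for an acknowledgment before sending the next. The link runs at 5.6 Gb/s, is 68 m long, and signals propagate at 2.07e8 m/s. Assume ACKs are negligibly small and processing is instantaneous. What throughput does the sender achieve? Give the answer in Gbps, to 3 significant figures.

t_tx = L/R = 25000/5600000000 = 4.46429e-06 s.
t_prop = 68/2.07e+08 = 3.28502e-07 s; RTT = 6.57005e-07 s.
Cycle = t_tx + RTT = 5.12129e-06 s.
Throughput = L / cycle = 25000 / 5.12129e-06 = 4.88 Gbps.

4.88 Gbps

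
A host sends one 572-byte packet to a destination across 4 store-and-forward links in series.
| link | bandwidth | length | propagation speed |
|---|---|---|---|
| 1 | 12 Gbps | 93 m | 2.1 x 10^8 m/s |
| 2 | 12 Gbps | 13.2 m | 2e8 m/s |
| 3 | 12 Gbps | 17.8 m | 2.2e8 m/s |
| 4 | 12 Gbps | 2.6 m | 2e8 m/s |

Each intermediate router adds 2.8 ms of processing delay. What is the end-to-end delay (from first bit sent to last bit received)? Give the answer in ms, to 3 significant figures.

8.40 ms

L = 572 × 8 = 4576 bits.
Transmission delay per hop = L/R = 4576/12000000000 = 0.000381333 ms; 4 hops → 0.00152533 ms.
Propagation delays (d/s per hop): 0.000442857, 6.6e-05, 8.09091e-05, 1.3e-05 ms; sum = 0.000602766 ms.
Processing at 3 router(s): 3 × 2.8 ms = 8.4 ms.
End-to-end = 8.40 ms.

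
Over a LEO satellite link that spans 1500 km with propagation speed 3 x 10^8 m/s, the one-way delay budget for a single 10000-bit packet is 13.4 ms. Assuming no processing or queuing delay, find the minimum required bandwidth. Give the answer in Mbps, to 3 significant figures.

1.19 Mbps

Propagation delay = 1500000 / 300000000 = 5 ms.
Transmission budget = 13.4 − 5 = 8.4 ms.
R ≥ L / t_tx = 10000 bits / 0.0084 s = 1.19 Mbps.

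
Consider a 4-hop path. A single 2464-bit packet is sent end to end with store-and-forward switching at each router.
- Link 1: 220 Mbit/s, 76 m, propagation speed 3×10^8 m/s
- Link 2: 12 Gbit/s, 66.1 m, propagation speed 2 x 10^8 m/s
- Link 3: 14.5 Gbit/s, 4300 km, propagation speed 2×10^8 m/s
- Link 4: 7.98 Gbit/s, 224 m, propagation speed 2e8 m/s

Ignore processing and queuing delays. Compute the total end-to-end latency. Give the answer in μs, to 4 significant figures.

Transmission delays (L/R per hop): 11.2, 0.205333, 0.169931, 0.308772 μs; sum = 11.884 μs.
Propagation delays (d/s per hop): 0.253333, 0.3305, 21500, 1.12 μs; sum = 21501.7 μs.
End-to-end = 21510 μs.

21510 μs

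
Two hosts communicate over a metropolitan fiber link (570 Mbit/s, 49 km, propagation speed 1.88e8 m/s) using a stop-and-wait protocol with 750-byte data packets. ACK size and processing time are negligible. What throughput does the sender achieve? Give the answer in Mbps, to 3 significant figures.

t_tx = L/R = 6000/570000000 = 1.05263e-05 s.
t_prop = 49000/188000000 = 0.000260638 s; RTT = 0.000521277 s.
Cycle = t_tx + RTT = 0.000531803 s.
Throughput = L / cycle = 6000 / 0.000531803 = 11.3 Mbps.

11.3 Mbps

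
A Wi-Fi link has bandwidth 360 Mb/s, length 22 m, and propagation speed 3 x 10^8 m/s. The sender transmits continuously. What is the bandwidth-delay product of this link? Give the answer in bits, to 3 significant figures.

26.4 bits

Propagation delay = 22 / 300000000 = 7.33333e-08 s.
BDP = R × t_prop = 360000000 × 7.33333e-08 = 26.4 bits.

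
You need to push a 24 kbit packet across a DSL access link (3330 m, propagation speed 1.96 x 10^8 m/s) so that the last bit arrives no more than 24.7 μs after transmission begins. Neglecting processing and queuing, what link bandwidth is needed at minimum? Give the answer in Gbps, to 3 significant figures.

Propagation delay = 3330 / 196000000 = 16.9898 μs.
Transmission budget = 24.7 − 16.9898 = 7.7102 μs.
R ≥ L / t_tx = 24000 bits / 7.7102e-06 s = 3.11 Gbps.

3.11 Gbps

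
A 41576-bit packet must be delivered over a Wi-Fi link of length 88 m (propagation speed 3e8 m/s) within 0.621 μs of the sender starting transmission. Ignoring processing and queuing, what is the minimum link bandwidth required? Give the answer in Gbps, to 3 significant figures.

127 Gbps

Propagation delay = 88 / 300000000 = 0.293333 μs.
Transmission budget = 0.621 − 0.293333 = 0.327667 μs.
R ≥ L / t_tx = 41576 bits / 3.27667e-07 s = 127 Gbps.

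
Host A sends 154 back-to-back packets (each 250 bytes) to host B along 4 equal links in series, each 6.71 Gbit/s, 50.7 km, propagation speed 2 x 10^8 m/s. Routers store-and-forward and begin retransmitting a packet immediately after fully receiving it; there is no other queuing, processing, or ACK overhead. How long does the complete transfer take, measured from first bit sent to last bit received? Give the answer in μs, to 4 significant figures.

Per-hop transmission t_tx = L/R = 2000/6710000000 = 0.298063 μs.
Per-hop propagation t_prop = 50700/200000000 = 253.5 μs.
Pipeline fill: first packet needs 4·t_tx to clear all hops; remaining 153 packets each add one t_tx.
Total = (4+154-1)·t_tx + 4·t_prop = 157·0.298063 + 4·253.5 = 1061 μs.

1061 μs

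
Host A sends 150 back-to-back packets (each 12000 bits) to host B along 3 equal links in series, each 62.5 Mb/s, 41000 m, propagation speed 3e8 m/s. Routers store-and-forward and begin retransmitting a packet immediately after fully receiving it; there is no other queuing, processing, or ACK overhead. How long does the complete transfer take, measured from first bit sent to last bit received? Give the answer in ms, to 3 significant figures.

29.6 ms

Per-hop transmission t_tx = L/R = 12000/62500000 = 0.192 ms.
Per-hop propagation t_prop = 41000/300000000 = 0.136667 ms.
Pipeline fill: first packet needs 3·t_tx to clear all hops; remaining 149 packets each add one t_tx.
Total = (3+150-1)·t_tx + 3·t_prop = 152·0.192 + 3·0.136667 = 29.6 ms.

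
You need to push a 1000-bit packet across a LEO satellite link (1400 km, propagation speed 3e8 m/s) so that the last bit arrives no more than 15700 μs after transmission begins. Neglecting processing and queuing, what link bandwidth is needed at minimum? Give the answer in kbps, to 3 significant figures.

90.6 kbps

Propagation delay = 1400000 / 300000000 = 4666.67 μs.
Transmission budget = 15700 − 4666.67 = 11033.3 μs.
R ≥ L / t_tx = 1000 bits / 0.0110333 s = 90.6 kbps.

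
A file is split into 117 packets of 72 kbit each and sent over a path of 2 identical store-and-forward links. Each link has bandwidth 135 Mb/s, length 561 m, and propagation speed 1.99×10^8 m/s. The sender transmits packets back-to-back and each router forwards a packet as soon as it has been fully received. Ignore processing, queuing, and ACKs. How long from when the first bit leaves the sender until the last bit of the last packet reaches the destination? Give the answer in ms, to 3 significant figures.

Per-hop transmission t_tx = L/R = 72000/135000000 = 0.533333 ms.
Per-hop propagation t_prop = 561/199000000 = 0.0028191 ms.
Pipeline fill: first packet needs 2·t_tx to clear all hops; remaining 116 packets each add one t_tx.
Total = (2+117-1)·t_tx + 2·t_prop = 118·0.533333 + 2·0.0028191 = 62.9 ms.

62.9 ms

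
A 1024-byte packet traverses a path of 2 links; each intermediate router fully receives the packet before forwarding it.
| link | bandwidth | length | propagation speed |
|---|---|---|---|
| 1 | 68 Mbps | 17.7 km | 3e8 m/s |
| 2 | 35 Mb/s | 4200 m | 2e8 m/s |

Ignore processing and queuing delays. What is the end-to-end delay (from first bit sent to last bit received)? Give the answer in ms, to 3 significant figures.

L = 1024 × 8 = 8192 bits.
Transmission delays (L/R per hop): 0.120471, 0.234057 ms; sum = 0.354528 ms.
Propagation delays (d/s per hop): 0.059, 0.021 ms; sum = 0.08 ms.
End-to-end = 0.435 ms.

0.435 ms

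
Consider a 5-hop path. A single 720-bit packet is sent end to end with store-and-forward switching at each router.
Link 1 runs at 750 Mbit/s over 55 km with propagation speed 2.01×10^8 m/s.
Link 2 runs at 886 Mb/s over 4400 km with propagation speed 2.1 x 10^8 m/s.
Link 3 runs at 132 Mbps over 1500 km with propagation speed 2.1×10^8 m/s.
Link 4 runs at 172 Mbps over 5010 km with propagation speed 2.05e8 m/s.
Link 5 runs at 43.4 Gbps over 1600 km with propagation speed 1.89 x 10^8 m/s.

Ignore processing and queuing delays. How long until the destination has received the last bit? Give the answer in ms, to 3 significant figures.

Transmission delays (L/R per hop): 0.00096, 0.000812641, 0.00545455, 0.00418605, 1.65899e-05 ms; sum = 0.0114298 ms.
Propagation delays (d/s per hop): 0.273632, 20.9524, 7.14286, 24.439, 8.46561 ms; sum = 61.2735 ms.
End-to-end = 61.3 ms.

61.3 ms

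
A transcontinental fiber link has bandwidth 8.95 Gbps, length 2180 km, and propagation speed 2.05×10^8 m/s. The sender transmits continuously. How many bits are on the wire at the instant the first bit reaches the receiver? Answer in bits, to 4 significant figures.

Propagation delay = 2180000 / 2.05e+08 = 0.0106341 s.
BDP = R × t_prop = 8950000000 × 0.0106341 = 95175600 bits.

95180000 bits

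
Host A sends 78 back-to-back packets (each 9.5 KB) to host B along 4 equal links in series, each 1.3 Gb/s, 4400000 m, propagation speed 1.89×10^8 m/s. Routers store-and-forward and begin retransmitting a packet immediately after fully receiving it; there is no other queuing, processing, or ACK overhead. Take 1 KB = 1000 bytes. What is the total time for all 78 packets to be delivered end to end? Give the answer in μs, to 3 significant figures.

Per-hop transmission t_tx = L/R = 76000/1300000000 = 58.4615 μs.
Per-hop propagation t_prop = 4400000/189000000 = 23280.4 μs.
Pipeline fill: first packet needs 4·t_tx to clear all hops; remaining 77 packets each add one t_tx.
Total = (4+78-1)·t_tx + 4·t_prop = 81·58.4615 + 4·23280.4 = 97900 μs.

97900 μs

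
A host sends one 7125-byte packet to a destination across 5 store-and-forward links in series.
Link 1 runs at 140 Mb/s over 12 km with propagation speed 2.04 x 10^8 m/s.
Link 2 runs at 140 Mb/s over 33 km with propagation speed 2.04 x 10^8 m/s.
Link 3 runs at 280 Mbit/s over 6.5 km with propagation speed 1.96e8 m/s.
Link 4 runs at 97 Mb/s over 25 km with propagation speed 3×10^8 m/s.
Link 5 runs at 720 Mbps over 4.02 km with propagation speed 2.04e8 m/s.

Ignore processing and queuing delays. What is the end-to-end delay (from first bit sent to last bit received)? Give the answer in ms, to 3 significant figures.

2.04 ms

L = 7125 × 8 = 57000 bits.
Transmission delays (L/R per hop): 0.407143, 0.407143, 0.203571, 0.587629, 0.0791667 ms; sum = 1.68465 ms.
Propagation delays (d/s per hop): 0.0588235, 0.161765, 0.0331633, 0.0833333, 0.0197059 ms; sum = 0.356791 ms.
End-to-end = 2.04 ms.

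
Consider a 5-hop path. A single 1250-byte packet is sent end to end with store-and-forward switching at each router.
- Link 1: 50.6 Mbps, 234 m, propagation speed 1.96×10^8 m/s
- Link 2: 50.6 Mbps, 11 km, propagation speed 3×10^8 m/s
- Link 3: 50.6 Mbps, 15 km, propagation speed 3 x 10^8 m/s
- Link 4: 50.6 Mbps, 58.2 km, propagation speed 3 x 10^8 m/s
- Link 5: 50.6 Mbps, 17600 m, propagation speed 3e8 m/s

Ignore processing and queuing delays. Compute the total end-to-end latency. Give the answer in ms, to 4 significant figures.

1.329 ms

L = 1250 × 8 = 10000 bits.
Transmission delay per hop = L/R = 10000/50600000 = 0.197628 ms; 5 hops → 0.988142 ms.
Propagation delays (d/s per hop): 0.00119388, 0.0366667, 0.05, 0.194, 0.0586667 ms; sum = 0.340527 ms.
End-to-end = 1.329 ms.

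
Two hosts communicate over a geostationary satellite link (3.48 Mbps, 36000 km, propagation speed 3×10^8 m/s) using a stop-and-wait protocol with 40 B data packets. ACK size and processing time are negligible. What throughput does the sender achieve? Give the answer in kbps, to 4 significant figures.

1.333 kbps

t_tx = L/R = 320/3480000 = 9.1954e-05 s.
t_prop = 36000000/300000000 = 0.12 s; RTT = 0.24 s.
Cycle = t_tx + RTT = 0.240092 s.
Throughput = L / cycle = 320 / 0.240092 = 1.333 kbps.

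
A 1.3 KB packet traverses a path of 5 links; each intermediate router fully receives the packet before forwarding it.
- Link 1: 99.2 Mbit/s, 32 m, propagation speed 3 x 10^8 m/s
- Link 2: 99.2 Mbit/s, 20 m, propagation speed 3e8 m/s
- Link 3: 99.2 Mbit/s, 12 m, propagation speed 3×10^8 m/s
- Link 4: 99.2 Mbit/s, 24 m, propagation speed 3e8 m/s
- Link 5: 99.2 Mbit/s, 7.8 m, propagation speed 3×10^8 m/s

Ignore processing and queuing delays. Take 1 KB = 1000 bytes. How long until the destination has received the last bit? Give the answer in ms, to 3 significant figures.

0.525 ms

L = 10400 bits.
Transmission delay per hop = L/R = 10400/99200000 = 0.104839 ms; 5 hops → 0.524194 ms.
Propagation delays (d/s per hop): 0.000106667, 6.66667e-05, 4e-05, 8e-05, 2.6e-05 ms; sum = 0.000319333 ms.
End-to-end = 0.525 ms.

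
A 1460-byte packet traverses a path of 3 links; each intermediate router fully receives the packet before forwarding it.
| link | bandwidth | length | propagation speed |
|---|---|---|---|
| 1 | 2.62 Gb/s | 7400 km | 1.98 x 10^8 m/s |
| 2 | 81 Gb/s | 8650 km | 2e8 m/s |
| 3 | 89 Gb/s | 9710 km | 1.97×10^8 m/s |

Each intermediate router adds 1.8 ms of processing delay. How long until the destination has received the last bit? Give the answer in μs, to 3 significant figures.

L = 1460 × 8 = 11680 bits.
Transmission delays (L/R per hop): 4.45802, 0.144198, 0.131236 μs; sum = 4.73345 μs.
Propagation delays (d/s per hop): 37373.7, 43250, 49289.3 μs; sum = 129913 μs.
Processing at 2 router(s): 2 × 1.8 ms = 3600 μs.
End-to-end = 134000 μs.

134000 μs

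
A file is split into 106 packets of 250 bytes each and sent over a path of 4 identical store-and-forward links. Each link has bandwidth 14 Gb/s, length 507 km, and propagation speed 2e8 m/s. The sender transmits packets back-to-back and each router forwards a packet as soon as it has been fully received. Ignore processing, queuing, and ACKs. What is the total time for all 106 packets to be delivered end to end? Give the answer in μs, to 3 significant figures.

Per-hop transmission t_tx = L/R = 2000/14000000000 = 0.142857 μs.
Per-hop propagation t_prop = 507000/200000000 = 2535 μs.
Pipeline fill: first packet needs 4·t_tx to clear all hops; remaining 105 packets each add one t_tx.
Total = (4+106-1)·t_tx + 4·t_prop = 109·0.142857 + 4·2535 = 10200 μs.

10200 μs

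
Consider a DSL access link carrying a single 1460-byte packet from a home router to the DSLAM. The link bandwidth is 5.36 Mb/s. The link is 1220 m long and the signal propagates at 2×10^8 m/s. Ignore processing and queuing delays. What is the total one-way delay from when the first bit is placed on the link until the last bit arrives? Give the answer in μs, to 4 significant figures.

L = 1460 × 8 = 11680 bits.
Transmission delay = L/R = 11680 / 5360000 = 2179.1 μs.
Propagation delay = d/s = 1220 m / 200000000 m/s = 6.1 μs.
Total = 2185 μs.

2185 μs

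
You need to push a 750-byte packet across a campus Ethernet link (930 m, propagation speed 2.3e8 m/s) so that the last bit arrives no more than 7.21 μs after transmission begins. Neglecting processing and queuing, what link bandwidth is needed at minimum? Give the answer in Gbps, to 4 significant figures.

1.895 Gbps

L = 6000 bits.
Propagation delay = 930 / 2.3e+08 = 4.04348 μs.
Transmission budget = 7.21 − 4.04348 = 3.16652 μs.
R ≥ L / t_tx = 6000 bits / 3.16652e-06 s = 1.895 Gbps.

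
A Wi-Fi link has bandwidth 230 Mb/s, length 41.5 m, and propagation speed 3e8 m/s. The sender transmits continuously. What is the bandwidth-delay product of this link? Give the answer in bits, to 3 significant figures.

31.8 bits

Propagation delay = 41.5 / 300000000 = 1.38333e-07 s.
BDP = R × t_prop = 230000000 × 1.38333e-07 = 31.8167 bits.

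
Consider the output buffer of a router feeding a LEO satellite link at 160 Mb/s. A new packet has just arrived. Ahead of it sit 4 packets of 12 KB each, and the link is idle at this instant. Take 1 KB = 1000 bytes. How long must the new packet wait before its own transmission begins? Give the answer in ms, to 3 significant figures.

2.40 ms

Each queued packet: L/R = 96000/160000000 = 0.6 ms.
4 queued → 2.4 ms.
Queuing delay = 2.40 ms.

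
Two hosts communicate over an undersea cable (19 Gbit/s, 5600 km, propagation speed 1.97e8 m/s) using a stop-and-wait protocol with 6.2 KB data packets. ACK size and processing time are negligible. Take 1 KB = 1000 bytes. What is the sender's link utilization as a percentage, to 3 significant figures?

t_tx = L/R = 49600/19000000000 = 2.61053e-06 s.
t_prop = 5600000/197000000 = 0.0284264 s; RTT = 0.0568528 s.
Cycle = t_tx + RTT = 0.0568554 s.
Utilization = t_tx / cycle = 2.61053e-06/0.0568554 = 0.00459 %.

0.00459 %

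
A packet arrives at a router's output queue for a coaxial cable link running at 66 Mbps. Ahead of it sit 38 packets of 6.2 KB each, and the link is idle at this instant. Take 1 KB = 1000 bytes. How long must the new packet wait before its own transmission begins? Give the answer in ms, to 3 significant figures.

28.6 ms

Each queued packet: L/R = 49600/66000000 = 0.751515 ms.
38 queued → 28.5576 ms.
Queuing delay = 28.6 ms.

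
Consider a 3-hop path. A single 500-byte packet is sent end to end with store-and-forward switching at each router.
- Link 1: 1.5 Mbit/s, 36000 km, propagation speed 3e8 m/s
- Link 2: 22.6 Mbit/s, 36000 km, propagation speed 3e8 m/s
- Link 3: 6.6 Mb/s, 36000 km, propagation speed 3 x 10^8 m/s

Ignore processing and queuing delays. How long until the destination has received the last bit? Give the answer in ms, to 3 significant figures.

L = 500 × 8 = 4000 bits.
Transmission delays (L/R per hop): 2.66667, 0.176991, 0.606061 ms; sum = 3.44972 ms.
Propagation delays (d/s per hop): 120, 120, 120 ms; sum = 360 ms.
End-to-end = 363 ms.

363 ms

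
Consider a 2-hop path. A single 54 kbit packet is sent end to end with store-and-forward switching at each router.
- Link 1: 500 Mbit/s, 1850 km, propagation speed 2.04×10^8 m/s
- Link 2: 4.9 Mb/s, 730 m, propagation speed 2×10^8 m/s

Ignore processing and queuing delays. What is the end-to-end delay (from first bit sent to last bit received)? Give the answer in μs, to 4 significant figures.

L = 54000 bits.
Transmission delays (L/R per hop): 108, 11020.4 μs; sum = 11128.4 μs.
Propagation delays (d/s per hop): 9068.63, 3.65 μs; sum = 9072.28 μs.
End-to-end = 20200 μs.

20200 μs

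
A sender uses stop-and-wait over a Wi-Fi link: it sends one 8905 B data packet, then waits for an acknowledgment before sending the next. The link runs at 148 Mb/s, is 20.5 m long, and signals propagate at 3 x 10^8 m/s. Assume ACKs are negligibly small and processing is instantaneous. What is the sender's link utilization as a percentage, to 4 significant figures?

t_tx = L/R = 71240/148000000 = 0.000481351 s.
t_prop = 20.5/300000000 = 6.83333e-08 s; RTT = 1.36667e-07 s.
Cycle = t_tx + RTT = 0.000481488 s.
Utilization = t_tx / cycle = 0.000481351/0.000481488 = 99.97 %.

99.97 %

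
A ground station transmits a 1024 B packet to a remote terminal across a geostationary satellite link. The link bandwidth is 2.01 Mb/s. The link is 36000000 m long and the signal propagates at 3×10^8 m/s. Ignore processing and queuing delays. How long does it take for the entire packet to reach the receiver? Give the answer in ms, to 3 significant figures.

124 ms

L = 1024 × 8 = 8192 bits.
Transmission delay = L/R = 8192 / 2.01e+06 = 4.07562 ms.
Propagation delay = d/s = 36000000 m / 300000000 m/s = 120 ms.
Total = 124 ms.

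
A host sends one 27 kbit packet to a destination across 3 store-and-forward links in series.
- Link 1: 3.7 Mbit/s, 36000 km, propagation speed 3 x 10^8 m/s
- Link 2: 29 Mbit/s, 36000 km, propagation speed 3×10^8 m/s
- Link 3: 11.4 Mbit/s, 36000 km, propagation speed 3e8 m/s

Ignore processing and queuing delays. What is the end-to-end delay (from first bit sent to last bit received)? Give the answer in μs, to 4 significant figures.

370600 μs

L = 27000 bits.
Transmission delays (L/R per hop): 7297.3, 931.034, 2368.42 μs; sum = 10596.8 μs.
Propagation delays (d/s per hop): 120000, 120000, 120000 μs; sum = 360000 μs.
End-to-end = 370600 μs.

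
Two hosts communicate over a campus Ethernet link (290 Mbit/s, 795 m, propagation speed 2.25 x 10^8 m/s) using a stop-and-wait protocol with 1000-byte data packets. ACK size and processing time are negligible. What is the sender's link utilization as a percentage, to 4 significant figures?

t_tx = L/R = 8000/290000000 = 2.75862e-05 s.
t_prop = 795/225000000 = 3.53333e-06 s; RTT = 7.06667e-06 s.
Cycle = t_tx + RTT = 3.46529e-05 s.
Utilization = t_tx / cycle = 2.75862e-05/3.46529e-05 = 79.61 %.

79.61 %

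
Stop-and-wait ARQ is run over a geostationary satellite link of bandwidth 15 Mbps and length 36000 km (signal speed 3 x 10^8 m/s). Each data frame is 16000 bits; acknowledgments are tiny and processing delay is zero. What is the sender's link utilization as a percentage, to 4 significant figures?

t_tx = L/R = 16000/15000000 = 0.00106667 s.
t_prop = 36000000/300000000 = 0.12 s; RTT = 0.24 s.
Cycle = t_tx + RTT = 0.241067 s.
Utilization = t_tx / cycle = 0.00106667/0.241067 = 0.4425 %.

0.4425 %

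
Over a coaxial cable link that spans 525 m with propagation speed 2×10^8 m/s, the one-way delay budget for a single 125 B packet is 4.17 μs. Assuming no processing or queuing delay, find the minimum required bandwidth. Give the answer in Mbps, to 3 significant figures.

647 Mbps

L = 1000 bits.
Propagation delay = 525 / 200000000 = 2.625 μs.
Transmission budget = 4.17 − 2.625 = 1.545 μs.
R ≥ L / t_tx = 1000 bits / 1.545e-06 s = 647 Mbps.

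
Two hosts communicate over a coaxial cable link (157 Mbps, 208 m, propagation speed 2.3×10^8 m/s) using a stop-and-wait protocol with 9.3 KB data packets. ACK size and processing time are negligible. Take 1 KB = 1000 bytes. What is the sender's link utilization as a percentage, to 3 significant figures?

99.6 %

t_tx = L/R = 74400/157000000 = 0.000473885 s.
t_prop = 208/2.3e+08 = 9.04348e-07 s; RTT = 1.8087e-06 s.
Cycle = t_tx + RTT = 0.000475694 s.
Utilization = t_tx / cycle = 0.000473885/0.000475694 = 99.6 %.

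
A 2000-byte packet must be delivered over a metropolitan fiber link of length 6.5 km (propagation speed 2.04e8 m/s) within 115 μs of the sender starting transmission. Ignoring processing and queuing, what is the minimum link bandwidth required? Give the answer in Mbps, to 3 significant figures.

192 Mbps

L = 16000 bits.
Propagation delay = 6500 / 204000000 = 31.8627 μs.
Transmission budget = 115 − 31.8627 = 83.1373 μs.
R ≥ L / t_tx = 16000 bits / 8.31373e-05 s = 192 Mbps.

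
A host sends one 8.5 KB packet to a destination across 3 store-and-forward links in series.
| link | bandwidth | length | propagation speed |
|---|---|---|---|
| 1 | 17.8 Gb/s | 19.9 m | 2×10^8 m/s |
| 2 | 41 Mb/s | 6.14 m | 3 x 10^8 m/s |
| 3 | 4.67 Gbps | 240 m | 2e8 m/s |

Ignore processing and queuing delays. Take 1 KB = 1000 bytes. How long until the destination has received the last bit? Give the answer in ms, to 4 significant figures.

1.678 ms

L = 68000 bits.
Transmission delays (L/R per hop): 0.00382022, 1.65854, 0.014561 ms; sum = 1.67692 ms.
Propagation delays (d/s per hop): 9.95e-05, 2.04667e-05, 0.0012 ms; sum = 0.00131997 ms.
End-to-end = 1.678 ms.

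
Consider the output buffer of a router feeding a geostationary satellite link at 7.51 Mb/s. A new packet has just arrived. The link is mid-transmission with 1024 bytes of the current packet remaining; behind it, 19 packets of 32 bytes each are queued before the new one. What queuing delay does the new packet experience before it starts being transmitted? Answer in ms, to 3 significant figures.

1.74 ms

Each queued packet: L/R = 256/7510000 = 0.0340879 ms.
19 queued → 0.64767 ms.
Plus remaining 8192 bits of current packet: 1.09081 ms.
Queuing delay = 1.74 ms.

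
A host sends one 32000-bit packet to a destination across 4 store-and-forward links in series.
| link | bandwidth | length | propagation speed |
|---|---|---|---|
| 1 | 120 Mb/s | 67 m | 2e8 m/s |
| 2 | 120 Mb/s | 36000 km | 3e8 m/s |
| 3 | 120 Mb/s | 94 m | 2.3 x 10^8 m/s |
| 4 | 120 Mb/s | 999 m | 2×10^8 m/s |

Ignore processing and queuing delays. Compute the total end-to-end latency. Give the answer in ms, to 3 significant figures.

Transmission delay per hop = L/R = 32000/120000000 = 0.266667 ms; 4 hops → 1.06667 ms.
Propagation delays (d/s per hop): 0.000335, 120, 0.000408696, 0.004995 ms; sum = 120.006 ms.
End-to-end = 121 ms.

121 ms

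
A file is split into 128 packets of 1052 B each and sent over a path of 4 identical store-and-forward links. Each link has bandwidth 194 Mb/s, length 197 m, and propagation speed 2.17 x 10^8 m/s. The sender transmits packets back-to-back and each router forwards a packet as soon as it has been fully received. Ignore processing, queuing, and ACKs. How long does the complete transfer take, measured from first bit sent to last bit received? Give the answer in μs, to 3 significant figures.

Per-hop transmission t_tx = L/R = 8416/194000000 = 43.3814 μs.
Per-hop propagation t_prop = 197/217000000 = 0.907834 μs.
Pipeline fill: first packet needs 4·t_tx to clear all hops; remaining 127 packets each add one t_tx.
Total = (4+128-1)·t_tx + 4·t_prop = 131·43.3814 + 4·0.907834 = 5690 μs.

5690 μs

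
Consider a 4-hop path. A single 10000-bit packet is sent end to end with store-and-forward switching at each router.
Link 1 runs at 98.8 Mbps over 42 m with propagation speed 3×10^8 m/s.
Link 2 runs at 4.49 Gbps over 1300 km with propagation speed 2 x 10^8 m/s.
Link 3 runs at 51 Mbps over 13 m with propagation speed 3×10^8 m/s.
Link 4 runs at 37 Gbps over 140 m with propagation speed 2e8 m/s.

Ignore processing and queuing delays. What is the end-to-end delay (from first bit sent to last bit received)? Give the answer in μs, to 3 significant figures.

6800 μs

Transmission delays (L/R per hop): 101.215, 2.22717, 196.078, 0.27027 μs; sum = 299.79 μs.
Propagation delays (d/s per hop): 0.14, 6500, 0.0433333, 0.7 μs; sum = 6500.88 μs.
End-to-end = 6800 μs.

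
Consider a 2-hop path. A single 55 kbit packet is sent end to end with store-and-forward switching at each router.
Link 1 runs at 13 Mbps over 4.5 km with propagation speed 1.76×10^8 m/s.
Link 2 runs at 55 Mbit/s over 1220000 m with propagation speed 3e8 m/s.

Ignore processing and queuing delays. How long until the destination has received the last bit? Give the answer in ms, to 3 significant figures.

L = 55000 bits.
Transmission delays (L/R per hop): 4.23077, 1 ms; sum = 5.23077 ms.
Propagation delays (d/s per hop): 0.0255682, 4.06667 ms; sum = 4.09223 ms.
End-to-end = 9.32 ms.

9.32 ms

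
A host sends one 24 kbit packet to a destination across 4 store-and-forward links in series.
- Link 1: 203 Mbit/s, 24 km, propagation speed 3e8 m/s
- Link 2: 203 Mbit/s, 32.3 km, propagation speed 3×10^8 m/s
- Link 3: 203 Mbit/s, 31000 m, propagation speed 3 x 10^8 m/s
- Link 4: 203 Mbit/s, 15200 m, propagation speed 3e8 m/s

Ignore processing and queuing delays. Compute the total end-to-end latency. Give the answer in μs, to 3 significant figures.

815 μs

L = 24000 bits.
Transmission delay per hop = L/R = 24000/203000000 = 118.227 μs; 4 hops → 472.906 μs.
Propagation delays (d/s per hop): 80, 107.667, 103.333, 50.6667 μs; sum = 341.667 μs.
End-to-end = 815 μs.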